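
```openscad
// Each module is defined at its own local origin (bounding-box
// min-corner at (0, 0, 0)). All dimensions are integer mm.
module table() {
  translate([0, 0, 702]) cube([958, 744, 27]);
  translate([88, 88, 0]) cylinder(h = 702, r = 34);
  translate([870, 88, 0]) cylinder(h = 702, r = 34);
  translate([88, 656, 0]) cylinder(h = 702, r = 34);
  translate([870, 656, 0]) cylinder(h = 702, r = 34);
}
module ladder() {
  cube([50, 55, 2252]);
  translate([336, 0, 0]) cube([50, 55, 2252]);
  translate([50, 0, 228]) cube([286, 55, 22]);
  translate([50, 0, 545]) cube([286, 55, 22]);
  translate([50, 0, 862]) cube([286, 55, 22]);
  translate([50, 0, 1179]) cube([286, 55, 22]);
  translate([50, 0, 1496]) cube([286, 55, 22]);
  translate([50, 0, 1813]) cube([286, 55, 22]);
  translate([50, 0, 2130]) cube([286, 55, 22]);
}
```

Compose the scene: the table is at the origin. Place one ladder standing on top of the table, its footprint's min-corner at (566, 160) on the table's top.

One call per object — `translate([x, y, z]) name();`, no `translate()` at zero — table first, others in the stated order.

table();
translate([566, 160, 729]) ladder();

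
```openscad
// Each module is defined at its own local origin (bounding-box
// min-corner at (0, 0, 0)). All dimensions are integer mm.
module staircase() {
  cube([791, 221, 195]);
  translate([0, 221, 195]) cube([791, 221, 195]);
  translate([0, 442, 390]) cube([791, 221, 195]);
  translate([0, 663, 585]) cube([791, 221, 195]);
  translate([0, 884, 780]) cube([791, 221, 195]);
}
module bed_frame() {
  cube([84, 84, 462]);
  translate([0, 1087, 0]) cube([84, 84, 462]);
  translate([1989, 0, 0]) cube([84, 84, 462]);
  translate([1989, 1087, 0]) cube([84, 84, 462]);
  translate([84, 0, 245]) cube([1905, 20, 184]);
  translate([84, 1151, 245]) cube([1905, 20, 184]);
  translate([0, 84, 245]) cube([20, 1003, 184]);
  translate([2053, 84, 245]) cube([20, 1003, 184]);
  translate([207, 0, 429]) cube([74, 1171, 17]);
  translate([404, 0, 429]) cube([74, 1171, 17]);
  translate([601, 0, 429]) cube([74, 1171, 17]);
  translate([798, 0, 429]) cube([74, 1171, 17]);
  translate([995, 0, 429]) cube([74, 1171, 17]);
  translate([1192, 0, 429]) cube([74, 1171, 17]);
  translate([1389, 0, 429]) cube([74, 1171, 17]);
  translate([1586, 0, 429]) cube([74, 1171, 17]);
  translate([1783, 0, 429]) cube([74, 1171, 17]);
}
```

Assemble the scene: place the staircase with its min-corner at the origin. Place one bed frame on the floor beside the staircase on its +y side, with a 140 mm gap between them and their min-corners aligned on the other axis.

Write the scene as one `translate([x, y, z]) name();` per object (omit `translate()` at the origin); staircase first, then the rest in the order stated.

staircase();
translate([0, 1245, 0]) bed_frame();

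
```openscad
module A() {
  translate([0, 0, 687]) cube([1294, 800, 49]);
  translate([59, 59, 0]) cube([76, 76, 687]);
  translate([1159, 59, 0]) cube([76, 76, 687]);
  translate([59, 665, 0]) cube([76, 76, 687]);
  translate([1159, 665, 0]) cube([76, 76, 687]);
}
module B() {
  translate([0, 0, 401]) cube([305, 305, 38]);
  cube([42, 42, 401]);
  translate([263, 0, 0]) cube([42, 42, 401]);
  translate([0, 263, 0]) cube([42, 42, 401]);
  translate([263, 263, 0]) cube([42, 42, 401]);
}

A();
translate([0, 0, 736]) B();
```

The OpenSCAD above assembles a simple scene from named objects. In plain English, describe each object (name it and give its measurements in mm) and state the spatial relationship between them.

A is a table: top 1294 mm (x) × 800 mm (y), 49 mm thick, upper face at z = 736 mm, on four 76×76 mm square legs, each inset 59 mm from the nearest pair of top edges, running from z = 0 to the bottom of the top.

B is a four-legged stool. The seat is a 305×305×38 mm slab whose top surface is at z = 439 mm; four square legs, each 42×42 mm in cross-section, run from the floor (z = 0) to the underside of the seat, each flush with a corner of the seat.

The stool is on top of the table.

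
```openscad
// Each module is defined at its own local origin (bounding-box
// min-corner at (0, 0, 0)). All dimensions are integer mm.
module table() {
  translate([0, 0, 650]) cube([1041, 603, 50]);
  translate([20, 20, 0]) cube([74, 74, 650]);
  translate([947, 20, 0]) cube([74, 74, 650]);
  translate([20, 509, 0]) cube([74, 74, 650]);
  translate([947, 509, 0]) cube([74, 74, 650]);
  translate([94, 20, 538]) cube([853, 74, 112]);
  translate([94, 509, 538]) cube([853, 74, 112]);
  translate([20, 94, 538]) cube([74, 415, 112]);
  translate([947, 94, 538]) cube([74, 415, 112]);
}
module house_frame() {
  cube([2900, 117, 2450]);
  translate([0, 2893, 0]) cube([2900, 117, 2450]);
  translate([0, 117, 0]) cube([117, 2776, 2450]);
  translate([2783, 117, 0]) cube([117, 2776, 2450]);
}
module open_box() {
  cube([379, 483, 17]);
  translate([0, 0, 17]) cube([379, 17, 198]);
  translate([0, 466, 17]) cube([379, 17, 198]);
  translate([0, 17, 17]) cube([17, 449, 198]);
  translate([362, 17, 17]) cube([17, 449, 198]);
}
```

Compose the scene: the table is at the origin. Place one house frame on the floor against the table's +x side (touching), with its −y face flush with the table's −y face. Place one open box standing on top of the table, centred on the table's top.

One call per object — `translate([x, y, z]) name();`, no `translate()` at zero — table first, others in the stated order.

table();
translate([1041, 0, 0]) house_frame();
translate([331, 60, 700]) open_box();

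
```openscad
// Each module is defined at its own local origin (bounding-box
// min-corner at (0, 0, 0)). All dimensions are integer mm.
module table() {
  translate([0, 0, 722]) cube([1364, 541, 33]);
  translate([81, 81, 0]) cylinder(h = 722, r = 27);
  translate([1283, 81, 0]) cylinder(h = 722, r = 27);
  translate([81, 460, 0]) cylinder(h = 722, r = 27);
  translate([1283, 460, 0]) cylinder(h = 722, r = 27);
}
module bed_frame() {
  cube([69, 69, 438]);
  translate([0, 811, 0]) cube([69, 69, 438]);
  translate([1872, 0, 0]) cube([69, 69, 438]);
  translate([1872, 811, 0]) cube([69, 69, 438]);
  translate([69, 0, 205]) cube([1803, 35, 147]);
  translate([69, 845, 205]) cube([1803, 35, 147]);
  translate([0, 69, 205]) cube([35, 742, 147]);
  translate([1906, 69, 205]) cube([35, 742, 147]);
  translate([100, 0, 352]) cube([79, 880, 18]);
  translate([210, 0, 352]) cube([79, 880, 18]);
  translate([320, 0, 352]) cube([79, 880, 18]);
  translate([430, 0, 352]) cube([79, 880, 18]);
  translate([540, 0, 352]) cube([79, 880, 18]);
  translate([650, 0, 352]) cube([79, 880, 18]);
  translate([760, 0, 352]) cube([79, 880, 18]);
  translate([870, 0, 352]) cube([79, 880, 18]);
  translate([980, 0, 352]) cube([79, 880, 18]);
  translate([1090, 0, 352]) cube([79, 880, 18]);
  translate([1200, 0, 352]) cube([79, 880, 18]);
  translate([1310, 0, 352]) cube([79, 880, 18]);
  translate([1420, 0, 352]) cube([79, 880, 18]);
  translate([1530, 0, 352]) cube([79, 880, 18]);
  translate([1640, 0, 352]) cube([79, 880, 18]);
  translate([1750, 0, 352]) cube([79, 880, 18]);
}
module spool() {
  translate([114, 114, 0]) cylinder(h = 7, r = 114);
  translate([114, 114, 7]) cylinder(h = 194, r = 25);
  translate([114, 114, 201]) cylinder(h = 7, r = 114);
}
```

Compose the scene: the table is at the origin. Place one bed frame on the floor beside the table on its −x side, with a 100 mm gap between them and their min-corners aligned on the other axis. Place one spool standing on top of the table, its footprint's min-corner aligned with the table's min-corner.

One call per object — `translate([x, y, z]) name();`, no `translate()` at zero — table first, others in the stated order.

table();
translate([-2041, 0, 0]) bed_frame();
translate([0, 0, 755]) spool();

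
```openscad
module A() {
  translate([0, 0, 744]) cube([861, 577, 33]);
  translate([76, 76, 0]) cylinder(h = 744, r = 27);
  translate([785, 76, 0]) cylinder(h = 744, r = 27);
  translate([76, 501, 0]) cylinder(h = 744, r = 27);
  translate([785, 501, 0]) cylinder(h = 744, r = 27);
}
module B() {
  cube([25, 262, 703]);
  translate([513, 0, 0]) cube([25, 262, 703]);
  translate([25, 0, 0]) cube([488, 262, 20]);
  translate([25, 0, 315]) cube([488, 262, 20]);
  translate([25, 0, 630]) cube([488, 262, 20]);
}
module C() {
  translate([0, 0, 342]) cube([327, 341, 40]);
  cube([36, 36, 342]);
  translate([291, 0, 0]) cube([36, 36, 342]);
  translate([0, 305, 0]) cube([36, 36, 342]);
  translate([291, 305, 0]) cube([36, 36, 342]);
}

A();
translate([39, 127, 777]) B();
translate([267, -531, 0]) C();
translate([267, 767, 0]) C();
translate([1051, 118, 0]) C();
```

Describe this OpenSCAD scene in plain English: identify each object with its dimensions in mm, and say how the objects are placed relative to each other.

A is a table: top 861 mm (x) × 577 mm (y), 33 mm thick, upper face at z = 777 mm, on four round legs of 54 mm diameter, each leg's bounding box inset 49 mm from the nearest pair of top edges, running from z = 0 to the bottom of the top.

B is an open bookshelf. Two side panels, each 25 mm thick, 262 mm deep and 703 mm tall, stand 538 mm apart (outside-to-outside). Between them sit 3 shelves, each 20 mm thick and 262 mm deep, spanning the full gap between the sides. The bottom shelf rests on the floor (its underside at z = 0) and the clear gap between one shelf's top and the next shelf's underside is 295 mm.

C is a four-legged stool. The seat is a 327×341×40 mm slab whose top surface is at z = 382 mm; four square legs, each 36×36 mm in cross-section, run from the floor (z = 0) to the underside of the seat, each flush with a corner of the seat.

The bookshelf is on top of the table. Three stools sit around the table at the −y, +y, +x sides.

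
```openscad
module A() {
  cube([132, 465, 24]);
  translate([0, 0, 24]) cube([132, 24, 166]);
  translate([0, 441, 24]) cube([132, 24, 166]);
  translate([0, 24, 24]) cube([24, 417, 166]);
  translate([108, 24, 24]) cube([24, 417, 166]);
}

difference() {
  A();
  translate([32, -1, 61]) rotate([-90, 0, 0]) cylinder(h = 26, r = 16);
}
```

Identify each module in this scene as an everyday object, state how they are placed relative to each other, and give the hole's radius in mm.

The subtracted cylinder has r = 16 mm.

A is an open box. The open box has a circular hole through its front wall. The hole's radius is 16 mm.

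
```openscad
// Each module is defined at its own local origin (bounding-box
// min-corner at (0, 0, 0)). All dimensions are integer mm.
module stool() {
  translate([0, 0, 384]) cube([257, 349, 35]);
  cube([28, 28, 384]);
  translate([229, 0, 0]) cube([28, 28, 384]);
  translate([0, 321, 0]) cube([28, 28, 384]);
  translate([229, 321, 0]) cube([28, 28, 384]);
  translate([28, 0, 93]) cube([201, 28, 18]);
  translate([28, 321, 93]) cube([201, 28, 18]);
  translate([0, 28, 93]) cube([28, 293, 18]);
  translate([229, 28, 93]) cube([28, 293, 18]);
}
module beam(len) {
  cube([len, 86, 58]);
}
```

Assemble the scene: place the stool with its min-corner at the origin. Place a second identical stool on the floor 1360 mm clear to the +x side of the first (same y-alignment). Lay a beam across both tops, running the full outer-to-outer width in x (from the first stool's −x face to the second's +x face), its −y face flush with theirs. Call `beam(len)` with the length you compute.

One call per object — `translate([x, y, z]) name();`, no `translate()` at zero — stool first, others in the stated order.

stool();
translate([1617, 0, 0]) stool();
translate([0, 0, 419]) beam(1874);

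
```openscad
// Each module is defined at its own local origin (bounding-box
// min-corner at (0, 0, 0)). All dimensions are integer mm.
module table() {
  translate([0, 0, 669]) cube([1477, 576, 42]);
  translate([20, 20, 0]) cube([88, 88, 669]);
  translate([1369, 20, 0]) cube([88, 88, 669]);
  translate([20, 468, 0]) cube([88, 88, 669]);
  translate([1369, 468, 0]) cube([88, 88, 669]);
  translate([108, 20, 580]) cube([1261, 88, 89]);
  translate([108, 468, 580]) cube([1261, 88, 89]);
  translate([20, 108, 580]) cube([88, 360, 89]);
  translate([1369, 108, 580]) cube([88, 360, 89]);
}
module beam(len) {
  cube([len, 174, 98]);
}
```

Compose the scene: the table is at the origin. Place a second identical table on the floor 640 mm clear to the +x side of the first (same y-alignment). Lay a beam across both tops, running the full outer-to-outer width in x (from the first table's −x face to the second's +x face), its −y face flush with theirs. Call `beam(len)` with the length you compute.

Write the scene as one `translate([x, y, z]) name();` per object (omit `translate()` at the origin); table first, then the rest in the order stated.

table();
translate([2117, 0, 0]) table();
translate([0, 0, 711]) beam(3594);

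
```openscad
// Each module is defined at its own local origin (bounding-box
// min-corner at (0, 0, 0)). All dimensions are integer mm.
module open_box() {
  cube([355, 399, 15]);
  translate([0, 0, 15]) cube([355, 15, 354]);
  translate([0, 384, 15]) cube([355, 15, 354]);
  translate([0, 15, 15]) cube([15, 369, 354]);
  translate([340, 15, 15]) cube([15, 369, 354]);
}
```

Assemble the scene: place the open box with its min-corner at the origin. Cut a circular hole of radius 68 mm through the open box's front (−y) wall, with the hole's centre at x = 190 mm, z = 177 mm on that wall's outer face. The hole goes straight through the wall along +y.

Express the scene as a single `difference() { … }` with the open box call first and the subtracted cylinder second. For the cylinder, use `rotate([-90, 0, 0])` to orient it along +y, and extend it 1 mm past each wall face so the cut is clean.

difference() {
  open_box();
  translate([190, -1, 177]) rotate([-90, 0, 0]) cylinder(h = 17, r = 68);
}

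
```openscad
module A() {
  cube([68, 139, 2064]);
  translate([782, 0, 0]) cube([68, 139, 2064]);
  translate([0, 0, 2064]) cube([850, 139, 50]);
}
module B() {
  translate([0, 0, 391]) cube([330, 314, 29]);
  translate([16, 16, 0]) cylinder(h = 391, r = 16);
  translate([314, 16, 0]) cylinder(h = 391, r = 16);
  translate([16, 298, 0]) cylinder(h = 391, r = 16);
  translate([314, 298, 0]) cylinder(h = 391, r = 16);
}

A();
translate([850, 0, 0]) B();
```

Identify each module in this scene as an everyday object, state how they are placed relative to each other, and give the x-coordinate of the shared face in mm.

The door frame's +x face and the stool's −x face are both at x = 850 mm.

A is a door frame. B is a stool. The stool is against the door frame's +x side, with their −y faces flush. The x-coordinate of the shared face is 850 mm.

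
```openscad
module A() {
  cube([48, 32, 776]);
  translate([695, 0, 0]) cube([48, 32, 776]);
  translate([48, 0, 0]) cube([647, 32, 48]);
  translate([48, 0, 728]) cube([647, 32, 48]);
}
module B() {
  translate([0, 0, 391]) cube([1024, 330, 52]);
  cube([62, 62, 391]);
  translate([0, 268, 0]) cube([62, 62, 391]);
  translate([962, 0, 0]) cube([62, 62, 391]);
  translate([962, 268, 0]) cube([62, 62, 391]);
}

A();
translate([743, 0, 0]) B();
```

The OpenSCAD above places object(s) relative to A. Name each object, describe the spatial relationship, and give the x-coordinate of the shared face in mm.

A is a picture frame. B is a bench. The bench is against the picture frame's +x side, with their −y faces flush. The x-coordinate of the shared face is 743 mm.

The picture frame's +x face and the bench's −x face are both at x = 743 mm.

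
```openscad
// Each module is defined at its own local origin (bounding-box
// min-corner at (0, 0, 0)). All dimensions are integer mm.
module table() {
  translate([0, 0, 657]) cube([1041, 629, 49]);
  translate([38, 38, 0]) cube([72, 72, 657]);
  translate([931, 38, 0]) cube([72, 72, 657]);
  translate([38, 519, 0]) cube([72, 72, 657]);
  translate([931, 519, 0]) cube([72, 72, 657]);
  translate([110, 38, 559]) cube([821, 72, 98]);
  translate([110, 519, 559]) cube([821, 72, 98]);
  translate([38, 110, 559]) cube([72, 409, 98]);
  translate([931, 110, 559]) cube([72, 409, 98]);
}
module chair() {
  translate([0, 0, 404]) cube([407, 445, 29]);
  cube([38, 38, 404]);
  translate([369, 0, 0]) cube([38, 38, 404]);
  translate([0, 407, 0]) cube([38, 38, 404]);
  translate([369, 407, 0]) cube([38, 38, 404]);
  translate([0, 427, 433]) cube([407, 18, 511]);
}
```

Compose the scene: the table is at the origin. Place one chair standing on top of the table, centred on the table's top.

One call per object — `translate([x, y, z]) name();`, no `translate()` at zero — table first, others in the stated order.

table();
translate([317, 92, 706]) chair();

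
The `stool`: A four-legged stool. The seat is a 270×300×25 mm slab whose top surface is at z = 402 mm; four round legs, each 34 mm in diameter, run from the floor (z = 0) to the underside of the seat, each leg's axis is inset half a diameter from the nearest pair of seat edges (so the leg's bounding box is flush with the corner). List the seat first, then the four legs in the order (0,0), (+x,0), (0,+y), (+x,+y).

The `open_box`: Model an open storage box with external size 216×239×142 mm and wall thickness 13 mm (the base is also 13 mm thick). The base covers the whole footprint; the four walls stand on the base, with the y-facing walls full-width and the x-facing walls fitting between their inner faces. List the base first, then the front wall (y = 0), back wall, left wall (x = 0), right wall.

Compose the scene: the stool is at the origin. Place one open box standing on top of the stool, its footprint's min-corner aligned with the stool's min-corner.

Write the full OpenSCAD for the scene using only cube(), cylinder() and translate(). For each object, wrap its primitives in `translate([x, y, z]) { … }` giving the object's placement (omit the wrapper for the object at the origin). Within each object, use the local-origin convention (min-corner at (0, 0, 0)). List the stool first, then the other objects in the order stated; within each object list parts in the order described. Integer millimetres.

translate([0, 0, 377]) cube([270, 300, 25]);
translate([17, 17, 0]) cylinder(h = 377, r = 17);
translate([253, 17, 0]) cylinder(h = 377, r = 17);
translate([17, 283, 0]) cylinder(h = 377, r = 17);
translate([253, 283, 0]) cylinder(h = 377, r = 17);
translate([0, 0, 402]) {
  cube([216, 239, 13]);
  translate([0, 0, 13]) cube([216, 13, 129]);
  translate([0, 226, 13]) cube([216, 13, 129]);
  translate([0, 13, 13]) cube([13, 213, 129]);
  translate([203, 13, 13]) cube([13, 213, 129]);
}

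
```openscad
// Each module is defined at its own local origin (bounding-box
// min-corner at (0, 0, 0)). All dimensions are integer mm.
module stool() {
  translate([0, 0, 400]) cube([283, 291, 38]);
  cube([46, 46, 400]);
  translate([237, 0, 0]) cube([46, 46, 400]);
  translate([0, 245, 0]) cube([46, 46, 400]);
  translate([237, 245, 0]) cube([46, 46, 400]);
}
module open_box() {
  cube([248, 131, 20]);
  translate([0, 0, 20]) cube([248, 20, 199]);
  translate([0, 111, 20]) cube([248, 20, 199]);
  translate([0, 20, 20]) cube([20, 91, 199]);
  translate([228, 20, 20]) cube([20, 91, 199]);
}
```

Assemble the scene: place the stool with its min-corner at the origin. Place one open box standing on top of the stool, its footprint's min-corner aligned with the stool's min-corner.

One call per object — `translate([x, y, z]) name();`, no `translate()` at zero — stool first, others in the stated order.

stool();
translate([0, 0, 438]) open_box();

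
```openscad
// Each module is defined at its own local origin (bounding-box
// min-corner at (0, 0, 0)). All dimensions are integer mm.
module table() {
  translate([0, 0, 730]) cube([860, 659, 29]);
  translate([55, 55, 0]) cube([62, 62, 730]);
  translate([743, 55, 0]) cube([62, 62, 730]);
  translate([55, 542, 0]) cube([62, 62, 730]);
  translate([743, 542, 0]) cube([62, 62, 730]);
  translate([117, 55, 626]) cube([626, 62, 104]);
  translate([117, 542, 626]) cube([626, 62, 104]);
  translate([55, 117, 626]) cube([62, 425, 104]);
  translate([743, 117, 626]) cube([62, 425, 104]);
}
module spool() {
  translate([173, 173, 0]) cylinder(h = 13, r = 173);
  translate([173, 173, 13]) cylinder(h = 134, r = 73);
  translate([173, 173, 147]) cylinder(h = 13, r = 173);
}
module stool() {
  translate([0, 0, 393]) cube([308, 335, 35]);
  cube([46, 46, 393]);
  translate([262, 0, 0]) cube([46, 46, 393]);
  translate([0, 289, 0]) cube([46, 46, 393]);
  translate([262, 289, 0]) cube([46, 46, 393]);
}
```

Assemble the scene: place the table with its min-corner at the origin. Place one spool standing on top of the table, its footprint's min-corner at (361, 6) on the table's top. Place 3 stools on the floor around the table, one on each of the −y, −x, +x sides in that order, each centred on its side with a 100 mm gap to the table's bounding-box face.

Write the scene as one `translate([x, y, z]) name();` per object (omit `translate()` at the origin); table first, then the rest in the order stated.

table();
translate([361, 6, 759]) spool();
translate([276, -435, 0]) stool();
translate([-408, 162, 0]) stool();
translate([960, 162, 0]) stool();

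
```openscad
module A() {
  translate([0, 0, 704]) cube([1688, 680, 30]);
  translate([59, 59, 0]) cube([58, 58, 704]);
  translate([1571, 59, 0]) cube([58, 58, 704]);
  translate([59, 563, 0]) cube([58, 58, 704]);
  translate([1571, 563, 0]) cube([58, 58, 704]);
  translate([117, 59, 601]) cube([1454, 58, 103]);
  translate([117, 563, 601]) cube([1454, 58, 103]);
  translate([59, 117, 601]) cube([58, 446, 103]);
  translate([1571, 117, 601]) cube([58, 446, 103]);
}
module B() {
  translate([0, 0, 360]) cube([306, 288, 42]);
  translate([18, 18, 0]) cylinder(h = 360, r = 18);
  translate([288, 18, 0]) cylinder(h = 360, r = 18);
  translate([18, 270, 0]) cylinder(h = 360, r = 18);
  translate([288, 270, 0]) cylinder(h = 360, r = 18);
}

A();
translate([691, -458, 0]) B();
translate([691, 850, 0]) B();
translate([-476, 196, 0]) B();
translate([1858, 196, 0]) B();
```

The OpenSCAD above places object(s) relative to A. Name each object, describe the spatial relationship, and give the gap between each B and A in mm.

A is a table. B is a stool. Four stools sit around the table at the −y, +y, −x, +x sides. The gap between each stool and the table is 170 mm.

Each stool's nearest face is 170 mm from the table's bounding box.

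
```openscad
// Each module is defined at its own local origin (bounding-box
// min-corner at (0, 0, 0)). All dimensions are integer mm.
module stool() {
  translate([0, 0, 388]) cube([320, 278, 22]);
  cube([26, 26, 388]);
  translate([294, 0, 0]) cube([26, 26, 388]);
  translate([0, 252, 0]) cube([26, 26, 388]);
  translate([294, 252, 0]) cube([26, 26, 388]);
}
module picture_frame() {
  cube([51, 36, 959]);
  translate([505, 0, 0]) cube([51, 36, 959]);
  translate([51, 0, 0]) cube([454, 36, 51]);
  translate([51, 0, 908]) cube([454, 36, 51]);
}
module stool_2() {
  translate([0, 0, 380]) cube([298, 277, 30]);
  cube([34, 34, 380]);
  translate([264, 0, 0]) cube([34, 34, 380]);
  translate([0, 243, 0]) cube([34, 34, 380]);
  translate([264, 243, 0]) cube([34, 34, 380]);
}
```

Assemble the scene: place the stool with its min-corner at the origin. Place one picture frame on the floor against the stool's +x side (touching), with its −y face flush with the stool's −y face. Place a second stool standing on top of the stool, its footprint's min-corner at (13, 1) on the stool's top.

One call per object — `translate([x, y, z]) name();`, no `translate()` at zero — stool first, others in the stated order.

stool();
translate([320, 0, 0]) picture_frame();
translate([13, 1, 410]) stool_2();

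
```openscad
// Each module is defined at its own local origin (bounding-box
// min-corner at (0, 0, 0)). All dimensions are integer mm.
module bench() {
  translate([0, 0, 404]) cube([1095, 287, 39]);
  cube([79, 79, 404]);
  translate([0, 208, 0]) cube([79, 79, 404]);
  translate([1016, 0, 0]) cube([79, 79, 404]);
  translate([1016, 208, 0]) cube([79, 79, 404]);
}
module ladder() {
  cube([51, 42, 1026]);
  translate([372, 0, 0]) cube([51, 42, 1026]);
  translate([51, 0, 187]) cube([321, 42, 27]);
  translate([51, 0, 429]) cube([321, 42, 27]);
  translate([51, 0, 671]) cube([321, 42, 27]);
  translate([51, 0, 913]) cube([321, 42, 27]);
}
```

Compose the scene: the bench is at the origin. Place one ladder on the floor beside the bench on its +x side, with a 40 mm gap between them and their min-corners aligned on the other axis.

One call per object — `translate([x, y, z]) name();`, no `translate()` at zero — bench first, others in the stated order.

bench();
translate([1135, 0, 0]) ladder();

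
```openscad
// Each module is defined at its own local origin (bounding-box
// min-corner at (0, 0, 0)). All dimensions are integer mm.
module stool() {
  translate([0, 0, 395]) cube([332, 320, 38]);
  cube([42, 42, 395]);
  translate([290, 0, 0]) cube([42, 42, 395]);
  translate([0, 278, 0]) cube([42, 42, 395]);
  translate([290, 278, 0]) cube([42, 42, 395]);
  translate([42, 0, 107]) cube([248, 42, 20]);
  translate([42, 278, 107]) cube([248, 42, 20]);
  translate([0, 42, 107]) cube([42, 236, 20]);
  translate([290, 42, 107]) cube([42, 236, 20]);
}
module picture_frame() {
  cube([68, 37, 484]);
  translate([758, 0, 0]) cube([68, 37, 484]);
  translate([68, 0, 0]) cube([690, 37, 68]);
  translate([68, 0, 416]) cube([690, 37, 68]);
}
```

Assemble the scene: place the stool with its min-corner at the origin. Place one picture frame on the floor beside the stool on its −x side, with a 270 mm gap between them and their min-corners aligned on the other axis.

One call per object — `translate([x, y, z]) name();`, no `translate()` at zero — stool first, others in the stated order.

stool();
translate([-1096, 0, 0]) picture_frame();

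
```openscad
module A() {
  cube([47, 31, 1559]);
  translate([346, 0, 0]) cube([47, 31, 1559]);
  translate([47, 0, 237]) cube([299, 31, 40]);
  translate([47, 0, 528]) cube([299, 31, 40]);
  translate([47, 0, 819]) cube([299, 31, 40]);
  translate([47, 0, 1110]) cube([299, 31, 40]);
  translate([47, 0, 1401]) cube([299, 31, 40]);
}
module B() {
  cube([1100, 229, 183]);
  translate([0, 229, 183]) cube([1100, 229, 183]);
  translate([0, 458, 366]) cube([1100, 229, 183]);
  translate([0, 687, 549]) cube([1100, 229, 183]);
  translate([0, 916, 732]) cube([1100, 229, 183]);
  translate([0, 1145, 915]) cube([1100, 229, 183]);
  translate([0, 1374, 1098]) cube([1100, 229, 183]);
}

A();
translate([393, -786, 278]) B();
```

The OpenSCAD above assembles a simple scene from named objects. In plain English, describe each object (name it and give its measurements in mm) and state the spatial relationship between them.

A is a straight ladder. Two 47×31 mm vertical rails, 1559 mm tall, stand 393 mm apart (outside-to-outside) with their front faces coplanar on the −y side. 5 rungs, each 31 mm deep and 40 mm tall, span between the inner faces of the rails, front faces flush with the rails. The lowest rung's underside is at z = 237 mm and rungs are spaced 291 mm apart (underside to underside).

B is a run of 7 identical solid stair steps. Each tread is 1100×229 mm and each step block is 183 mm high. Step 1 rests on the floor; step k is offset from step 1 by (k−1)×229 mm in y and (k−1)×183 mm in z.

The staircase is beside the ladder with their tops flush at z = 1559.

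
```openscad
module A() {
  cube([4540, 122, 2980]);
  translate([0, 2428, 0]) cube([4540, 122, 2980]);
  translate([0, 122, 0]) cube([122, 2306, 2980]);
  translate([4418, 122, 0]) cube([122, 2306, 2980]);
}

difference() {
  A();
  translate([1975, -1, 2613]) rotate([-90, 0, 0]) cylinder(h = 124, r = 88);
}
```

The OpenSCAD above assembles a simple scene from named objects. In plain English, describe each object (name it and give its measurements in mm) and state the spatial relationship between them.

A is the wall frame of a small rectangular building: four walls, each 2980 mm tall and 122 mm thick, enclosing a footprint 4540 mm (x) by 2550 mm (y) outside-to-outside, with no floor or roof. The front and back walls (the −y and +y sides) span the full width; the two side walls fit between them.

The house frame has a circular hole of radius 88 mm through its front wall, centred at (x = 1975, z = 2613).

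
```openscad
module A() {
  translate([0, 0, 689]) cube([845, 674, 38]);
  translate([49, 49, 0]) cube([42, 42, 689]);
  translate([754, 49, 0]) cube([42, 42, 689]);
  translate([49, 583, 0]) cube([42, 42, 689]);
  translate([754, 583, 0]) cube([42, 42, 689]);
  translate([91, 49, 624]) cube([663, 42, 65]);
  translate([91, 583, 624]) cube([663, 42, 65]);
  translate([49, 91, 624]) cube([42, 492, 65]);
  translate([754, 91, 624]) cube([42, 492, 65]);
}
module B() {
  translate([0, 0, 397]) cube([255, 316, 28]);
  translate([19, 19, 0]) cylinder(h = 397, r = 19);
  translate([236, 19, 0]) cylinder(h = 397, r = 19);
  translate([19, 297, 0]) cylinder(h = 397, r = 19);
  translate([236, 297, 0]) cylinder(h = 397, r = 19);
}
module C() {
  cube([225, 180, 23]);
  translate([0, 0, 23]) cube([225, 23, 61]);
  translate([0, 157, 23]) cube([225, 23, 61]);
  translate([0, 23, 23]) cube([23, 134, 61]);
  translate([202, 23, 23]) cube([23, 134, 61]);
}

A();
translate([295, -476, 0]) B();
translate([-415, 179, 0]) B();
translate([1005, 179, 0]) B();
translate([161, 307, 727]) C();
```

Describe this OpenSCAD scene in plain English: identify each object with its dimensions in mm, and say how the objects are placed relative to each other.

A is a table: top 845 mm (x) × 674 mm (y), 38 mm thick, upper face at z = 727 mm, on four 42×42 mm square legs, each inset 49 mm from the nearest pair of top edges, running from z = 0 to the bottom of the top. Four apron rails, 42 mm thick and 65 mm tall, run between adjacent legs with their top edges flush with the underside of the top and their outer faces flush with the legs' outer faces.

B is a simple wooden stool: a rectangular seat 255 mm (x) by 316 mm (y), 28 mm thick, top face at z = 425 mm, on four round legs, each 38 mm in diameter. The legs rest on z = 0, each leg's axis is inset half a diameter from the nearest pair of seat edges (so the leg's bounding box is flush with the corner).

C is an open storage box with external size 225×180×84 mm and wall thickness 23 mm (the base is also 23 mm thick). The base covers the whole footprint; the four walls stand on the base, with the y-facing walls full-width and the x-facing walls fitting between their inner faces.

Three stools sit around the table at the −y, −x, +x sides. The open box is on top of the table.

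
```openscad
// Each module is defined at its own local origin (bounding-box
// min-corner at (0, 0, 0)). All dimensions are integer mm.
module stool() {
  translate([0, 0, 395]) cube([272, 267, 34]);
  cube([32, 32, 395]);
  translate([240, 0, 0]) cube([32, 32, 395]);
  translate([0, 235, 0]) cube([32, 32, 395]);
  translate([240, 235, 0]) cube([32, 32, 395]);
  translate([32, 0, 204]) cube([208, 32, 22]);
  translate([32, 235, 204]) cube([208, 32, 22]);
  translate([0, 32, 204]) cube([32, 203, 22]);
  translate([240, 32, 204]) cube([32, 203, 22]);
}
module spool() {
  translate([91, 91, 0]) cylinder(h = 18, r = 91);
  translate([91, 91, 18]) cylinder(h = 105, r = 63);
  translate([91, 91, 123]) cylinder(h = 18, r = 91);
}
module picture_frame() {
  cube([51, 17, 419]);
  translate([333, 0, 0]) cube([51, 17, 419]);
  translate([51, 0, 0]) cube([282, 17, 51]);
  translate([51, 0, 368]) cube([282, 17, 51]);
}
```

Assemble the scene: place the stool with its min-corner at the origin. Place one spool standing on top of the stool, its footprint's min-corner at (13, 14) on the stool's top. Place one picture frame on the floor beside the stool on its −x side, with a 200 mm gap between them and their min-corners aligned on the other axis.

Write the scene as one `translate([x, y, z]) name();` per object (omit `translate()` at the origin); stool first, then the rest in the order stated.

stool();
translate([13, 14, 429]) spool();
translate([-584, 0, 0]) picture_frame();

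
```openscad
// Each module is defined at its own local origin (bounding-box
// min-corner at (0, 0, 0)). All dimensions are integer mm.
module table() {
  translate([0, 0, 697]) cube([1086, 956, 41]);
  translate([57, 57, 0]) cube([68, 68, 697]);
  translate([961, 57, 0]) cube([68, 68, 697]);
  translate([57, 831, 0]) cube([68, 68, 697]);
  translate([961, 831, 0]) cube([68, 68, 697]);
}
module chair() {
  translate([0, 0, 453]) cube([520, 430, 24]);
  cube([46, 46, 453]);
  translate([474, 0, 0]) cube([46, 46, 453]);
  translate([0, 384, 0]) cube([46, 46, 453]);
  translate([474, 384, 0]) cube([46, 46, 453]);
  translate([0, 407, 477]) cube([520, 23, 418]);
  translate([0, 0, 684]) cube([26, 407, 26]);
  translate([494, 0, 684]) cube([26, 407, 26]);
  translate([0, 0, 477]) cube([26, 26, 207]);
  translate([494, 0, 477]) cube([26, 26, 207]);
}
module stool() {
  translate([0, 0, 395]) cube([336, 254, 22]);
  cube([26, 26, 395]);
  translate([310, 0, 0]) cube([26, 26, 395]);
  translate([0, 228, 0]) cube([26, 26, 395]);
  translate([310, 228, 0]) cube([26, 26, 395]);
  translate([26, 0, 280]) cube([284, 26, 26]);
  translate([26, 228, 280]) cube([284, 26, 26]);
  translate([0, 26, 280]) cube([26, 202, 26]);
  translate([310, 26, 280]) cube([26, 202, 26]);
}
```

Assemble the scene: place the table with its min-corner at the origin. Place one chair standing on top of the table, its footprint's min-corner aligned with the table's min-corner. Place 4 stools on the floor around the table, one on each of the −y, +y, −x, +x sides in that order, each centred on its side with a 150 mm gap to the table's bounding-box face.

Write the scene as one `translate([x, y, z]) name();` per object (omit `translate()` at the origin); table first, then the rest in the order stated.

table();
translate([0, 0, 738]) chair();
translate([375, -404, 0]) stool();
translate([375, 1106, 0]) stool();
translate([-486, 351, 0]) stool();
translate([1236, 351, 0]) stool();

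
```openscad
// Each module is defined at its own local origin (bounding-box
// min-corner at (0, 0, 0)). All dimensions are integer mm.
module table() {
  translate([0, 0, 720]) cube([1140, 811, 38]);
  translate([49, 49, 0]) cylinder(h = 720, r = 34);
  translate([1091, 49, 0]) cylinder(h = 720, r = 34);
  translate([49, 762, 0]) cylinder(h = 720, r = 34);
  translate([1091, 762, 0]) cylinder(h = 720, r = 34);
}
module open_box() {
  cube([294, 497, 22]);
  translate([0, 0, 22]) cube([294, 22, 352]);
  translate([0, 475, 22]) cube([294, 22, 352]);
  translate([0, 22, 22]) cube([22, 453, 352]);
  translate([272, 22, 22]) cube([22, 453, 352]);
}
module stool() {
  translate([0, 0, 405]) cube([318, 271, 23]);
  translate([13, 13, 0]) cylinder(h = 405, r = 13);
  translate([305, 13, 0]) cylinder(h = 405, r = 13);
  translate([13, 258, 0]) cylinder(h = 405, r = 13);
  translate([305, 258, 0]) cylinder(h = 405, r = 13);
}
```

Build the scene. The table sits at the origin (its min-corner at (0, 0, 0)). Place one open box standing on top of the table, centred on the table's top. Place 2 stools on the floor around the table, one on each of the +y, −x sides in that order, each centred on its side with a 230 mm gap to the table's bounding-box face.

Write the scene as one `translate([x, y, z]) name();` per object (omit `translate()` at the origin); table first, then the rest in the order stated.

table();
translate([423, 157, 758]) open_box();
translate([411, 1041, 0]) stool();
translate([-548, 270, 0]) stool();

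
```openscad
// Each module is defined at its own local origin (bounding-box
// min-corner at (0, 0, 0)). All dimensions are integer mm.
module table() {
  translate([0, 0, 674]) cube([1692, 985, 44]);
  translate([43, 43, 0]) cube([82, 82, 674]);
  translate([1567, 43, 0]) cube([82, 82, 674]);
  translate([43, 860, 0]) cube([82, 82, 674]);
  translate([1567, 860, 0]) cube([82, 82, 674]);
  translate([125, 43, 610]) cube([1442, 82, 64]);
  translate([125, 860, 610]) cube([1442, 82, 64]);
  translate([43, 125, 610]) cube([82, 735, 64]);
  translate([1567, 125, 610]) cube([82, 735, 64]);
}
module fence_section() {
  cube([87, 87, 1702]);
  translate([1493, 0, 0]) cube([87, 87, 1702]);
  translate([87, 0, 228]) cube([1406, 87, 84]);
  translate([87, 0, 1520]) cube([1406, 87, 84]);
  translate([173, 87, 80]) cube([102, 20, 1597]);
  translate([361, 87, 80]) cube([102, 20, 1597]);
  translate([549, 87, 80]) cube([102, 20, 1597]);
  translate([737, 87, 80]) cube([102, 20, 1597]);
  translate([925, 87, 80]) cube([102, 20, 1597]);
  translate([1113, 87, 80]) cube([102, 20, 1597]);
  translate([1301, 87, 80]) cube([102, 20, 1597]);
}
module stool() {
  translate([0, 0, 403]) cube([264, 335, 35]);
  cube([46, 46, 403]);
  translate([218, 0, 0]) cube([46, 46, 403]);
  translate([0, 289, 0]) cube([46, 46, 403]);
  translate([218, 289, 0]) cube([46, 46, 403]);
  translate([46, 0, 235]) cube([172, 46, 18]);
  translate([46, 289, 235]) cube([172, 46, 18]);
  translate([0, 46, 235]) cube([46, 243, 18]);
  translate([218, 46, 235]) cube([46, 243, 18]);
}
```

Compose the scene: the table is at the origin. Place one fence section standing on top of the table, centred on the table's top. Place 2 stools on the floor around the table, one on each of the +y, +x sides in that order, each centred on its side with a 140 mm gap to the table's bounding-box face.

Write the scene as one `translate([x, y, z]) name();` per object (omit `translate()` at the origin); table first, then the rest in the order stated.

table();
translate([56, 439, 718]) fence_section();
translate([714, 1125, 0]) stool();
translate([1832, 325, 0]) stool();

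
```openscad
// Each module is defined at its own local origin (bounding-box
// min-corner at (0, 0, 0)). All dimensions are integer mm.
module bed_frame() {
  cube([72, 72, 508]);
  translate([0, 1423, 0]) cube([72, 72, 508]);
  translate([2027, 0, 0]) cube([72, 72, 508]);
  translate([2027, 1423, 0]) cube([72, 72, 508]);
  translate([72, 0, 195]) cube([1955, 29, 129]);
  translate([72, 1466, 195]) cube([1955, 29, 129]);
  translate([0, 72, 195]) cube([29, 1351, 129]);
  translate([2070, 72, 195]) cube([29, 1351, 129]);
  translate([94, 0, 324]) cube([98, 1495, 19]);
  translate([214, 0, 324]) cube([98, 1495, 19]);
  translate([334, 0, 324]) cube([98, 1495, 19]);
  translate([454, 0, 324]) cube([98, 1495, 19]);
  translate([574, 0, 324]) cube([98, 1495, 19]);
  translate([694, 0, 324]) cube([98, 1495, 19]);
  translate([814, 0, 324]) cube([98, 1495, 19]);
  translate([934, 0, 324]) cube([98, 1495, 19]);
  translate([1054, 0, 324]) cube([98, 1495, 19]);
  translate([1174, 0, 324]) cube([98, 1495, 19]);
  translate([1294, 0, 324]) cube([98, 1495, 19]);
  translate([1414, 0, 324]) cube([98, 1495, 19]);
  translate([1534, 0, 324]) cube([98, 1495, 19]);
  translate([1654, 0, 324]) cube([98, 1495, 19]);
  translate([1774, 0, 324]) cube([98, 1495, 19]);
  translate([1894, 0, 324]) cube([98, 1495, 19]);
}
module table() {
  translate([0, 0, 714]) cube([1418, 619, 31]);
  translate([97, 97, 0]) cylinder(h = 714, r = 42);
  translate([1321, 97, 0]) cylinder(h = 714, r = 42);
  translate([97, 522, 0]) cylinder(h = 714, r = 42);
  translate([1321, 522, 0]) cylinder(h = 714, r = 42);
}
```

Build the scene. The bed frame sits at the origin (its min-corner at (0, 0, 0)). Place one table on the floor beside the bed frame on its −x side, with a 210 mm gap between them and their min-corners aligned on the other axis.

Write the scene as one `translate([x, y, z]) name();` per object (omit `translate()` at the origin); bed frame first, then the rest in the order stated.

bed_frame();
translate([-1628, 0, 0]) table();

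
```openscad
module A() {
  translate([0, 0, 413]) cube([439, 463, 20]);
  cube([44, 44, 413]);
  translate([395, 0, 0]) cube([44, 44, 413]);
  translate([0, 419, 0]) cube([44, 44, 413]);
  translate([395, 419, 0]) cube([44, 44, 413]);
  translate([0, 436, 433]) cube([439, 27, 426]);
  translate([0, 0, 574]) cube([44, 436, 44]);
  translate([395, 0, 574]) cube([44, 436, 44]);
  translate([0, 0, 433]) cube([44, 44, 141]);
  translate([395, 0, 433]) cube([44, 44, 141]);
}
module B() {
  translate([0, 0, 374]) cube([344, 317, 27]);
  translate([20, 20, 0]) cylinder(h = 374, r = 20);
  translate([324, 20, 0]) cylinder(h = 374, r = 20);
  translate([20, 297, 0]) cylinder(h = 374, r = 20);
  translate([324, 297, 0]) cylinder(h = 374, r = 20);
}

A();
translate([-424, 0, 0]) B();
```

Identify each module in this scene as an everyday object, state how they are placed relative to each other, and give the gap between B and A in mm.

The stool's nearest face is 80 mm from the chair's −x face.

A is a chair. B is a stool. The stool is on the floor beside the chair on its −x side. The gap between the stool and the chair is 80 mm.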